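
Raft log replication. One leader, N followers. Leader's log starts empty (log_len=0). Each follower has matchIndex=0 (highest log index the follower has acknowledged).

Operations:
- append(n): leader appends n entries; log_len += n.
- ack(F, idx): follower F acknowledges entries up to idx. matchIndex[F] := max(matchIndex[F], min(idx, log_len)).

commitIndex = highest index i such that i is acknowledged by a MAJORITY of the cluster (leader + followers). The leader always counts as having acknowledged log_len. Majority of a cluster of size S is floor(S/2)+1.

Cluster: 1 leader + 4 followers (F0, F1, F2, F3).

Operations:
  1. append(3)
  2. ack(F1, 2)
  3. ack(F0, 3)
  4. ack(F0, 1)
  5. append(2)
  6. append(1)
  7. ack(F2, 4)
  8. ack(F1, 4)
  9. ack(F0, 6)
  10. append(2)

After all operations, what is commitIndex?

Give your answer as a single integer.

Op 1: append 3 -> log_len=3
Op 2: F1 acks idx 2 -> match: F0=0 F1=2 F2=0 F3=0; commitIndex=0
Op 3: F0 acks idx 3 -> match: F0=3 F1=2 F2=0 F3=0; commitIndex=2
Op 4: F0 acks idx 1 -> match: F0=3 F1=2 F2=0 F3=0; commitIndex=2
Op 5: append 2 -> log_len=5
Op 6: append 1 -> log_len=6
Op 7: F2 acks idx 4 -> match: F0=3 F1=2 F2=4 F3=0; commitIndex=3
Op 8: F1 acks idx 4 -> match: F0=3 F1=4 F2=4 F3=0; commitIndex=4
Op 9: F0 acks idx 6 -> match: F0=6 F1=4 F2=4 F3=0; commitIndex=4
Op 10: append 2 -> log_len=8

Answer: 4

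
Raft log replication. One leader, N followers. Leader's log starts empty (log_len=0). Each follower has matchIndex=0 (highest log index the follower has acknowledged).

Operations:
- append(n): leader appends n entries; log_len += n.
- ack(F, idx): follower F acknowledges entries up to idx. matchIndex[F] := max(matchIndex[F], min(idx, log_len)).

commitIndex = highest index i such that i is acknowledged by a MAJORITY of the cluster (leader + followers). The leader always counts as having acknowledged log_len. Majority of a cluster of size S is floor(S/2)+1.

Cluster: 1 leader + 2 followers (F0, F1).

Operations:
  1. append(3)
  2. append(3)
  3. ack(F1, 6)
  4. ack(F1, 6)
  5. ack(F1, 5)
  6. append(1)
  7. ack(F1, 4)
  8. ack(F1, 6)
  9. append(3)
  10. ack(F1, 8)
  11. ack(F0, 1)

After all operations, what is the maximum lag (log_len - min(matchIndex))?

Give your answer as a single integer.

Op 1: append 3 -> log_len=3
Op 2: append 3 -> log_len=6
Op 3: F1 acks idx 6 -> match: F0=0 F1=6; commitIndex=6
Op 4: F1 acks idx 6 -> match: F0=0 F1=6; commitIndex=6
Op 5: F1 acks idx 5 -> match: F0=0 F1=6; commitIndex=6
Op 6: append 1 -> log_len=7
Op 7: F1 acks idx 4 -> match: F0=0 F1=6; commitIndex=6
Op 8: F1 acks idx 6 -> match: F0=0 F1=6; commitIndex=6
Op 9: append 3 -> log_len=10
Op 10: F1 acks idx 8 -> match: F0=0 F1=8; commitIndex=8
Op 11: F0 acks idx 1 -> match: F0=1 F1=8; commitIndex=8

Answer: 9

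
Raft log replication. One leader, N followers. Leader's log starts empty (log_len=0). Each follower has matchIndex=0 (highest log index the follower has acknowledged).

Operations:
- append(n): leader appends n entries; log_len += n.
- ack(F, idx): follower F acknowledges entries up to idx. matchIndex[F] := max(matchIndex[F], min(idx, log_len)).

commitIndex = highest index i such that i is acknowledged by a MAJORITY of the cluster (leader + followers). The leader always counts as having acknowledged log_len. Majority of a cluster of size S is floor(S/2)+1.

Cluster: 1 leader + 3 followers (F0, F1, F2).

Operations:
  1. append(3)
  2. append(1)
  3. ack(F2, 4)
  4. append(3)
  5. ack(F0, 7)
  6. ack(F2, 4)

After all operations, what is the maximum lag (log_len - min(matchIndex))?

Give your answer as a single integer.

Op 1: append 3 -> log_len=3
Op 2: append 1 -> log_len=4
Op 3: F2 acks idx 4 -> match: F0=0 F1=0 F2=4; commitIndex=0
Op 4: append 3 -> log_len=7
Op 5: F0 acks idx 7 -> match: F0=7 F1=0 F2=4; commitIndex=4
Op 6: F2 acks idx 4 -> match: F0=7 F1=0 F2=4; commitIndex=4

Answer: 7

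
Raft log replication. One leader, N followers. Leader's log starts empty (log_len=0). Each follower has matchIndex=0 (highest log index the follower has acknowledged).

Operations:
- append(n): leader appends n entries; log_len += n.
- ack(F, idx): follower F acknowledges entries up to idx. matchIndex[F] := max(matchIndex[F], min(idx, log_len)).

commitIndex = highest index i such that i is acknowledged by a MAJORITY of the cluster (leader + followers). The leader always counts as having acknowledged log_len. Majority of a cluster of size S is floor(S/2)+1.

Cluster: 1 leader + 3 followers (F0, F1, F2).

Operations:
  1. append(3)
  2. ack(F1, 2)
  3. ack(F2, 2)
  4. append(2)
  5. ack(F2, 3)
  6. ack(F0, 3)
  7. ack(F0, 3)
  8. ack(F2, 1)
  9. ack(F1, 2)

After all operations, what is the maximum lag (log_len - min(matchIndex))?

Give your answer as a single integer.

Op 1: append 3 -> log_len=3
Op 2: F1 acks idx 2 -> match: F0=0 F1=2 F2=0; commitIndex=0
Op 3: F2 acks idx 2 -> match: F0=0 F1=2 F2=2; commitIndex=2
Op 4: append 2 -> log_len=5
Op 5: F2 acks idx 3 -> match: F0=0 F1=2 F2=3; commitIndex=2
Op 6: F0 acks idx 3 -> match: F0=3 F1=2 F2=3; commitIndex=3
Op 7: F0 acks idx 3 -> match: F0=3 F1=2 F2=3; commitIndex=3
Op 8: F2 acks idx 1 -> match: F0=3 F1=2 F2=3; commitIndex=3
Op 9: F1 acks idx 2 -> match: F0=3 F1=2 F2=3; commitIndex=3

Answer: 3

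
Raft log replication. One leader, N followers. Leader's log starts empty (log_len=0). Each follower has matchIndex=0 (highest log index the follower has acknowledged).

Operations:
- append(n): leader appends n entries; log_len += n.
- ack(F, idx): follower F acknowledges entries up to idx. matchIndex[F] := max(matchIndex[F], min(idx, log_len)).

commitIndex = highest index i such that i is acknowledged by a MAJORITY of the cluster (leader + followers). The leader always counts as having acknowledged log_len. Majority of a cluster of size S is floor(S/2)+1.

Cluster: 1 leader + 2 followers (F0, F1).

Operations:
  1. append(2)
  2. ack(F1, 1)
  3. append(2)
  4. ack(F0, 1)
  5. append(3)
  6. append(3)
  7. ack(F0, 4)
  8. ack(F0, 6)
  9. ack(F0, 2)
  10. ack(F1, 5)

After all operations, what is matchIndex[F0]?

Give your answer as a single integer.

Op 1: append 2 -> log_len=2
Op 2: F1 acks idx 1 -> match: F0=0 F1=1; commitIndex=1
Op 3: append 2 -> log_len=4
Op 4: F0 acks idx 1 -> match: F0=1 F1=1; commitIndex=1
Op 5: append 3 -> log_len=7
Op 6: append 3 -> log_len=10
Op 7: F0 acks idx 4 -> match: F0=4 F1=1; commitIndex=4
Op 8: F0 acks idx 6 -> match: F0=6 F1=1; commitIndex=6
Op 9: F0 acks idx 2 -> match: F0=6 F1=1; commitIndex=6
Op 10: F1 acks idx 5 -> match: F0=6 F1=5; commitIndex=6

Answer: 6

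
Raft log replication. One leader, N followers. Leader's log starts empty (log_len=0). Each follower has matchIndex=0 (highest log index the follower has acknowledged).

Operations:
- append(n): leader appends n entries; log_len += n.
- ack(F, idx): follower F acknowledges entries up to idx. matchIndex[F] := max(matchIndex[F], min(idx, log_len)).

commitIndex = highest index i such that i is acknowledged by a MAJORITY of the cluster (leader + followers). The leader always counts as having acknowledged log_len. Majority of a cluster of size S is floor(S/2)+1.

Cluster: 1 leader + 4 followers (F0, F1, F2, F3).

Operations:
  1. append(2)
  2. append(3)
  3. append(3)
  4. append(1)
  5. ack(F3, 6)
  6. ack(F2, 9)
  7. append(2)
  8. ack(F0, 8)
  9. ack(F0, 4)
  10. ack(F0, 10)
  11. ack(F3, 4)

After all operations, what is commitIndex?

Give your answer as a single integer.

Answer: 9

Derivation:
Op 1: append 2 -> log_len=2
Op 2: append 3 -> log_len=5
Op 3: append 3 -> log_len=8
Op 4: append 1 -> log_len=9
Op 5: F3 acks idx 6 -> match: F0=0 F1=0 F2=0 F3=6; commitIndex=0
Op 6: F2 acks idx 9 -> match: F0=0 F1=0 F2=9 F3=6; commitIndex=6
Op 7: append 2 -> log_len=11
Op 8: F0 acks idx 8 -> match: F0=8 F1=0 F2=9 F3=6; commitIndex=8
Op 9: F0 acks idx 4 -> match: F0=8 F1=0 F2=9 F3=6; commitIndex=8
Op 10: F0 acks idx 10 -> match: F0=10 F1=0 F2=9 F3=6; commitIndex=9
Op 11: F3 acks idx 4 -> match: F0=10 F1=0 F2=9 F3=6; commitIndex=9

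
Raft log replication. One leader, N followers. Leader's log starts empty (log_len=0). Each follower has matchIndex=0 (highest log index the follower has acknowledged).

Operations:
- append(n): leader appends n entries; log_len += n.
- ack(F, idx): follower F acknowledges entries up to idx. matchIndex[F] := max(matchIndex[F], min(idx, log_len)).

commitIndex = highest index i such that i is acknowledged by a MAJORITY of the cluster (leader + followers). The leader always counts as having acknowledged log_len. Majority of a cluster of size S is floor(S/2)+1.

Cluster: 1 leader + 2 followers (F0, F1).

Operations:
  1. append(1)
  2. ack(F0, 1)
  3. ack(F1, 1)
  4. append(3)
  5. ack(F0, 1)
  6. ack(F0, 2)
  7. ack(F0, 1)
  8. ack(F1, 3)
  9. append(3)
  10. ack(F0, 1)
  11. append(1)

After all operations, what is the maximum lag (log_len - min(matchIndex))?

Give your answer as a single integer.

Op 1: append 1 -> log_len=1
Op 2: F0 acks idx 1 -> match: F0=1 F1=0; commitIndex=1
Op 3: F1 acks idx 1 -> match: F0=1 F1=1; commitIndex=1
Op 4: append 3 -> log_len=4
Op 5: F0 acks idx 1 -> match: F0=1 F1=1; commitIndex=1
Op 6: F0 acks idx 2 -> match: F0=2 F1=1; commitIndex=2
Op 7: F0 acks idx 1 -> match: F0=2 F1=1; commitIndex=2
Op 8: F1 acks idx 3 -> match: F0=2 F1=3; commitIndex=3
Op 9: append 3 -> log_len=7
Op 10: F0 acks idx 1 -> match: F0=2 F1=3; commitIndex=3
Op 11: append 1 -> log_len=8

Answer: 6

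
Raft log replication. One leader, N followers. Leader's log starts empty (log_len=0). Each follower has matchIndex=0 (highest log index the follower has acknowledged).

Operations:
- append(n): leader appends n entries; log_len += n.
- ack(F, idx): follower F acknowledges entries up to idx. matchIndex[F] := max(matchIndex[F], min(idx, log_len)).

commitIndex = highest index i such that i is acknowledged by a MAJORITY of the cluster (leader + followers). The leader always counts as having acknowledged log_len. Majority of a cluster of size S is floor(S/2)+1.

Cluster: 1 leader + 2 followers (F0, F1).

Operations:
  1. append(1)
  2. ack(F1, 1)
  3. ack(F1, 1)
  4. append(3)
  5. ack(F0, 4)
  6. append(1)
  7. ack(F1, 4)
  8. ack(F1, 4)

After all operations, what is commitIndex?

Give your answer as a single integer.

Op 1: append 1 -> log_len=1
Op 2: F1 acks idx 1 -> match: F0=0 F1=1; commitIndex=1
Op 3: F1 acks idx 1 -> match: F0=0 F1=1; commitIndex=1
Op 4: append 3 -> log_len=4
Op 5: F0 acks idx 4 -> match: F0=4 F1=1; commitIndex=4
Op 6: append 1 -> log_len=5
Op 7: F1 acks idx 4 -> match: F0=4 F1=4; commitIndex=4
Op 8: F1 acks idx 4 -> match: F0=4 F1=4; commitIndex=4

Answer: 4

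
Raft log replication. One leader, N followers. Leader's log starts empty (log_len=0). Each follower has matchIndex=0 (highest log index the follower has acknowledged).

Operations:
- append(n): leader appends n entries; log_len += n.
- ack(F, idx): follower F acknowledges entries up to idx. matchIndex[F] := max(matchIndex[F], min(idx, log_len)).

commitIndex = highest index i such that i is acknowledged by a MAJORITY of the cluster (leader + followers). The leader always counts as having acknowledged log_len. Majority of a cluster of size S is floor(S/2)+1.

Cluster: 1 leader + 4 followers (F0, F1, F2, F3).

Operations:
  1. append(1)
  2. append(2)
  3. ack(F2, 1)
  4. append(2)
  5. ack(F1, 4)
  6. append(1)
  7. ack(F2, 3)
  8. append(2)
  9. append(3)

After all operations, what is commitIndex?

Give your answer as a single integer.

Answer: 3

Derivation:
Op 1: append 1 -> log_len=1
Op 2: append 2 -> log_len=3
Op 3: F2 acks idx 1 -> match: F0=0 F1=0 F2=1 F3=0; commitIndex=0
Op 4: append 2 -> log_len=5
Op 5: F1 acks idx 4 -> match: F0=0 F1=4 F2=1 F3=0; commitIndex=1
Op 6: append 1 -> log_len=6
Op 7: F2 acks idx 3 -> match: F0=0 F1=4 F2=3 F3=0; commitIndex=3
Op 8: append 2 -> log_len=8
Op 9: append 3 -> log_len=11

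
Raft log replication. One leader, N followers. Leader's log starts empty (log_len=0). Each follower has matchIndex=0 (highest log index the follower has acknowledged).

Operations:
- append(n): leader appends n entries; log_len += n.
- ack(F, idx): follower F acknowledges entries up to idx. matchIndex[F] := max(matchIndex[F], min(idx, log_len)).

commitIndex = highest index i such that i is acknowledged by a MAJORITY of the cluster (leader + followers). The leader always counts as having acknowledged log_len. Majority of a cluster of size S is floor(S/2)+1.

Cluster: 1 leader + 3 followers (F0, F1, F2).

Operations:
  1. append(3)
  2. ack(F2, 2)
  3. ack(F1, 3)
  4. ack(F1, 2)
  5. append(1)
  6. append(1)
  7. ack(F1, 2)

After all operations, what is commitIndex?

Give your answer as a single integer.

Answer: 2

Derivation:
Op 1: append 3 -> log_len=3
Op 2: F2 acks idx 2 -> match: F0=0 F1=0 F2=2; commitIndex=0
Op 3: F1 acks idx 3 -> match: F0=0 F1=3 F2=2; commitIndex=2
Op 4: F1 acks idx 2 -> match: F0=0 F1=3 F2=2; commitIndex=2
Op 5: append 1 -> log_len=4
Op 6: append 1 -> log_len=5
Op 7: F1 acks idx 2 -> match: F0=0 F1=3 F2=2; commitIndex=2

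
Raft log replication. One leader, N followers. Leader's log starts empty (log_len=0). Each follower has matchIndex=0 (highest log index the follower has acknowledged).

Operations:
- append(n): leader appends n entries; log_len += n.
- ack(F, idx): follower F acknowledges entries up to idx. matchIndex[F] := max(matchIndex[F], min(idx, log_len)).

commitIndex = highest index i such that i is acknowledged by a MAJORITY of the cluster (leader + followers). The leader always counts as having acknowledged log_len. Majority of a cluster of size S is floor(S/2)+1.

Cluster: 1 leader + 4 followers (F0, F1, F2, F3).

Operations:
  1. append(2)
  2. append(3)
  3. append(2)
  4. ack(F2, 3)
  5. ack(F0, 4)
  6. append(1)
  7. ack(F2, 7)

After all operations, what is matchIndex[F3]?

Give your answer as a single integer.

Answer: 0

Derivation:
Op 1: append 2 -> log_len=2
Op 2: append 3 -> log_len=5
Op 3: append 2 -> log_len=7
Op 4: F2 acks idx 3 -> match: F0=0 F1=0 F2=3 F3=0; commitIndex=0
Op 5: F0 acks idx 4 -> match: F0=4 F1=0 F2=3 F3=0; commitIndex=3
Op 6: append 1 -> log_len=8
Op 7: F2 acks idx 7 -> match: F0=4 F1=0 F2=7 F3=0; commitIndex=4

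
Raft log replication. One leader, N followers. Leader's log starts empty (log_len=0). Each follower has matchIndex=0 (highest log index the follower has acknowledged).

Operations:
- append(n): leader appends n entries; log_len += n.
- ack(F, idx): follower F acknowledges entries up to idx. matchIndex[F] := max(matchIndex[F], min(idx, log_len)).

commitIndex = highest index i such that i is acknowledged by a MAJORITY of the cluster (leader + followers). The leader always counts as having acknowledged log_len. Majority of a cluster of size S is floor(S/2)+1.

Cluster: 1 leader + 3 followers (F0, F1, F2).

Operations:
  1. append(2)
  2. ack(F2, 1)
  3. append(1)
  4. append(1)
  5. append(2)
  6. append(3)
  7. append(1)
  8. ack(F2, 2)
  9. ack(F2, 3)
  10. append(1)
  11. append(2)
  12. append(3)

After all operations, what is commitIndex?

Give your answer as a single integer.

Answer: 0

Derivation:
Op 1: append 2 -> log_len=2
Op 2: F2 acks idx 1 -> match: F0=0 F1=0 F2=1; commitIndex=0
Op 3: append 1 -> log_len=3
Op 4: append 1 -> log_len=4
Op 5: append 2 -> log_len=6
Op 6: append 3 -> log_len=9
Op 7: append 1 -> log_len=10
Op 8: F2 acks idx 2 -> match: F0=0 F1=0 F2=2; commitIndex=0
Op 9: F2 acks idx 3 -> match: F0=0 F1=0 F2=3; commitIndex=0
Op 10: append 1 -> log_len=11
Op 11: append 2 -> log_len=13
Op 12: append 3 -> log_len=16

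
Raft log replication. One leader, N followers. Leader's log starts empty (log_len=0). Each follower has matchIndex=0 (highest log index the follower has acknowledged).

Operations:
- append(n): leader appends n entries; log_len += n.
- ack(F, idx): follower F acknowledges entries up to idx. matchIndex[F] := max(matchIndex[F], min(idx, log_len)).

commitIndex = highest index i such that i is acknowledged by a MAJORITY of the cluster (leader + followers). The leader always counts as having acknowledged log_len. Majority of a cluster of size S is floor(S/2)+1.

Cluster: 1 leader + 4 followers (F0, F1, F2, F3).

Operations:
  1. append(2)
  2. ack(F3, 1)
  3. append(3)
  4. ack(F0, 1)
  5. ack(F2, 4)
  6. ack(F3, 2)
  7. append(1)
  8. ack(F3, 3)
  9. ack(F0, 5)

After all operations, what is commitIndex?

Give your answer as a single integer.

Op 1: append 2 -> log_len=2
Op 2: F3 acks idx 1 -> match: F0=0 F1=0 F2=0 F3=1; commitIndex=0
Op 3: append 3 -> log_len=5
Op 4: F0 acks idx 1 -> match: F0=1 F1=0 F2=0 F3=1; commitIndex=1
Op 5: F2 acks idx 4 -> match: F0=1 F1=0 F2=4 F3=1; commitIndex=1
Op 6: F3 acks idx 2 -> match: F0=1 F1=0 F2=4 F3=2; commitIndex=2
Op 7: append 1 -> log_len=6
Op 8: F3 acks idx 3 -> match: F0=1 F1=0 F2=4 F3=3; commitIndex=3
Op 9: F0 acks idx 5 -> match: F0=5 F1=0 F2=4 F3=3; commitIndex=4

Answer: 4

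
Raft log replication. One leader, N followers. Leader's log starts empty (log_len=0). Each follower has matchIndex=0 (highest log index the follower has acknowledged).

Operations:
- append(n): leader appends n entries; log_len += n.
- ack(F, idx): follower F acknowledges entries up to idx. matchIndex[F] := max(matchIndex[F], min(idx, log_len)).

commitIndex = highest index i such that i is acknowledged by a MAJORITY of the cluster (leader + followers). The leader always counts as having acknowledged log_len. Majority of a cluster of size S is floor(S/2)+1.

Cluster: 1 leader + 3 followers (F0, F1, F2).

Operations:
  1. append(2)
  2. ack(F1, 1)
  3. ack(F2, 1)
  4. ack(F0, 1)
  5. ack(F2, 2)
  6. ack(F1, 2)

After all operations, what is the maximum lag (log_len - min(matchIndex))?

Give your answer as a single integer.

Answer: 1

Derivation:
Op 1: append 2 -> log_len=2
Op 2: F1 acks idx 1 -> match: F0=0 F1=1 F2=0; commitIndex=0
Op 3: F2 acks idx 1 -> match: F0=0 F1=1 F2=1; commitIndex=1
Op 4: F0 acks idx 1 -> match: F0=1 F1=1 F2=1; commitIndex=1
Op 5: F2 acks idx 2 -> match: F0=1 F1=1 F2=2; commitIndex=1
Op 6: F1 acks idx 2 -> match: F0=1 F1=2 F2=2; commitIndex=2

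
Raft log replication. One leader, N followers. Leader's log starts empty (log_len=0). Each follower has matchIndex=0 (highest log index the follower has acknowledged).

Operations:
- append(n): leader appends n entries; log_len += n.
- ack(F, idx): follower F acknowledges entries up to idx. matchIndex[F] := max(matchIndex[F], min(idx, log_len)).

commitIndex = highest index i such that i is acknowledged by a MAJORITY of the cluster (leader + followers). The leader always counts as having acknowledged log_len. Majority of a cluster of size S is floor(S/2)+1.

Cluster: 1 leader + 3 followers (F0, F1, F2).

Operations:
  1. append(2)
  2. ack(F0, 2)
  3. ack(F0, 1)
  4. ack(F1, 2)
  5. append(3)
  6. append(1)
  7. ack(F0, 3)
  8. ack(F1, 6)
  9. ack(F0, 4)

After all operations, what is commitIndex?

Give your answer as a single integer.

Answer: 4

Derivation:
Op 1: append 2 -> log_len=2
Op 2: F0 acks idx 2 -> match: F0=2 F1=0 F2=0; commitIndex=0
Op 3: F0 acks idx 1 -> match: F0=2 F1=0 F2=0; commitIndex=0
Op 4: F1 acks idx 2 -> match: F0=2 F1=2 F2=0; commitIndex=2
Op 5: append 3 -> log_len=5
Op 6: append 1 -> log_len=6
Op 7: F0 acks idx 3 -> match: F0=3 F1=2 F2=0; commitIndex=2
Op 8: F1 acks idx 6 -> match: F0=3 F1=6 F2=0; commitIndex=3
Op 9: F0 acks idx 4 -> match: F0=4 F1=6 F2=0; commitIndex=4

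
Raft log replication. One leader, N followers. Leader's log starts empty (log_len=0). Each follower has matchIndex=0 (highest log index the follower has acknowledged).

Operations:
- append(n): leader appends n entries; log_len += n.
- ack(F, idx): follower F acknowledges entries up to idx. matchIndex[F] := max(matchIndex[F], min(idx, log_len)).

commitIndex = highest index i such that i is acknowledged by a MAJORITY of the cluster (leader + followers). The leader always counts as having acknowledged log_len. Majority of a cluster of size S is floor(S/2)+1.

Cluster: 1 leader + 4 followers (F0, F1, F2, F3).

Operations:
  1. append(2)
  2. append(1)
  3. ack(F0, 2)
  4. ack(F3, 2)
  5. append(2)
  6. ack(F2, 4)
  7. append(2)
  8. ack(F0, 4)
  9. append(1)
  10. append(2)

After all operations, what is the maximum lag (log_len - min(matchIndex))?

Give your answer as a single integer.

Op 1: append 2 -> log_len=2
Op 2: append 1 -> log_len=3
Op 3: F0 acks idx 2 -> match: F0=2 F1=0 F2=0 F3=0; commitIndex=0
Op 4: F3 acks idx 2 -> match: F0=2 F1=0 F2=0 F3=2; commitIndex=2
Op 5: append 2 -> log_len=5
Op 6: F2 acks idx 4 -> match: F0=2 F1=0 F2=4 F3=2; commitIndex=2
Op 7: append 2 -> log_len=7
Op 8: F0 acks idx 4 -> match: F0=4 F1=0 F2=4 F3=2; commitIndex=4
Op 9: append 1 -> log_len=8
Op 10: append 2 -> log_len=10

Answer: 10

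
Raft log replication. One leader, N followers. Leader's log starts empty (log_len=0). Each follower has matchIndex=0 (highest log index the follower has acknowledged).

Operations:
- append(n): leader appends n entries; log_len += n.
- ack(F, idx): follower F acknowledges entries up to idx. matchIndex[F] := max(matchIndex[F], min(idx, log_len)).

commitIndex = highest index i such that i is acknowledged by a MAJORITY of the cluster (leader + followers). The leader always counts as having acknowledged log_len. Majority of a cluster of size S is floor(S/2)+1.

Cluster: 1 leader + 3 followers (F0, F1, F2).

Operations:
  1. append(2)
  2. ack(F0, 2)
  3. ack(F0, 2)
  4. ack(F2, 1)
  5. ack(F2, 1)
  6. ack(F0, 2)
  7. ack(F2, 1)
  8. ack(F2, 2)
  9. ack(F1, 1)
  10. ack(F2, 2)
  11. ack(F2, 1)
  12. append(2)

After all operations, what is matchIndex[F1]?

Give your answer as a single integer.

Answer: 1

Derivation:
Op 1: append 2 -> log_len=2
Op 2: F0 acks idx 2 -> match: F0=2 F1=0 F2=0; commitIndex=0
Op 3: F0 acks idx 2 -> match: F0=2 F1=0 F2=0; commitIndex=0
Op 4: F2 acks idx 1 -> match: F0=2 F1=0 F2=1; commitIndex=1
Op 5: F2 acks idx 1 -> match: F0=2 F1=0 F2=1; commitIndex=1
Op 6: F0 acks idx 2 -> match: F0=2 F1=0 F2=1; commitIndex=1
Op 7: F2 acks idx 1 -> match: F0=2 F1=0 F2=1; commitIndex=1
Op 8: F2 acks idx 2 -> match: F0=2 F1=0 F2=2; commitIndex=2
Op 9: F1 acks idx 1 -> match: F0=2 F1=1 F2=2; commitIndex=2
Op 10: F2 acks idx 2 -> match: F0=2 F1=1 F2=2; commitIndex=2
Op 11: F2 acks idx 1 -> match: F0=2 F1=1 F2=2; commitIndex=2
Op 12: append 2 -> log_len=4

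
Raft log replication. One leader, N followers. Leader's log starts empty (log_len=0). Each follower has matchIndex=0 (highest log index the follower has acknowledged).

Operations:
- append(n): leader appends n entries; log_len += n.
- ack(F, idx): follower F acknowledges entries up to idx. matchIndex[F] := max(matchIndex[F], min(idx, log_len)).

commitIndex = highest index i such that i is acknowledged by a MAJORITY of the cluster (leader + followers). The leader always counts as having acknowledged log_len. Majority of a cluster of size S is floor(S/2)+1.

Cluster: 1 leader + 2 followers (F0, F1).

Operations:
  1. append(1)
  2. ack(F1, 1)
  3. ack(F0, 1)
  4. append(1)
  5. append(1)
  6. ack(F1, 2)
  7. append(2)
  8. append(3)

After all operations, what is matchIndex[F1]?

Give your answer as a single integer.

Answer: 2

Derivation:
Op 1: append 1 -> log_len=1
Op 2: F1 acks idx 1 -> match: F0=0 F1=1; commitIndex=1
Op 3: F0 acks idx 1 -> match: F0=1 F1=1; commitIndex=1
Op 4: append 1 -> log_len=2
Op 5: append 1 -> log_len=3
Op 6: F1 acks idx 2 -> match: F0=1 F1=2; commitIndex=2
Op 7: append 2 -> log_len=5
Op 8: append 3 -> log_len=8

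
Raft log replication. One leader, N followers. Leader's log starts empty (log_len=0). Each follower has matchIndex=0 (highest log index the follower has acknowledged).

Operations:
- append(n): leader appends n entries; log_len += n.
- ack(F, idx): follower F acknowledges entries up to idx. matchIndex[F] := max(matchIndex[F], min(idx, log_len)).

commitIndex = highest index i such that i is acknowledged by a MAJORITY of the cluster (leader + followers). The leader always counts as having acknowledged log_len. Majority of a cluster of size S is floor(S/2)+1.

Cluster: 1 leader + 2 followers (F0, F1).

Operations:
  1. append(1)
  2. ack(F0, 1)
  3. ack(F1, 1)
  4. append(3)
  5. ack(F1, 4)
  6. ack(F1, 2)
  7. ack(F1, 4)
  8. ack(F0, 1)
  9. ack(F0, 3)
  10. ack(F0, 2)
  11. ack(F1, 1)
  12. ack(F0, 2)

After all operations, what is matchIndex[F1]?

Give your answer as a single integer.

Answer: 4

Derivation:
Op 1: append 1 -> log_len=1
Op 2: F0 acks idx 1 -> match: F0=1 F1=0; commitIndex=1
Op 3: F1 acks idx 1 -> match: F0=1 F1=1; commitIndex=1
Op 4: append 3 -> log_len=4
Op 5: F1 acks idx 4 -> match: F0=1 F1=4; commitIndex=4
Op 6: F1 acks idx 2 -> match: F0=1 F1=4; commitIndex=4
Op 7: F1 acks idx 4 -> match: F0=1 F1=4; commitIndex=4
Op 8: F0 acks idx 1 -> match: F0=1 F1=4; commitIndex=4
Op 9: F0 acks idx 3 -> match: F0=3 F1=4; commitIndex=4
Op 10: F0 acks idx 2 -> match: F0=3 F1=4; commitIndex=4
Op 11: F1 acks idx 1 -> match: F0=3 F1=4; commitIndex=4
Op 12: F0 acks idx 2 -> match: F0=3 F1=4; commitIndex=4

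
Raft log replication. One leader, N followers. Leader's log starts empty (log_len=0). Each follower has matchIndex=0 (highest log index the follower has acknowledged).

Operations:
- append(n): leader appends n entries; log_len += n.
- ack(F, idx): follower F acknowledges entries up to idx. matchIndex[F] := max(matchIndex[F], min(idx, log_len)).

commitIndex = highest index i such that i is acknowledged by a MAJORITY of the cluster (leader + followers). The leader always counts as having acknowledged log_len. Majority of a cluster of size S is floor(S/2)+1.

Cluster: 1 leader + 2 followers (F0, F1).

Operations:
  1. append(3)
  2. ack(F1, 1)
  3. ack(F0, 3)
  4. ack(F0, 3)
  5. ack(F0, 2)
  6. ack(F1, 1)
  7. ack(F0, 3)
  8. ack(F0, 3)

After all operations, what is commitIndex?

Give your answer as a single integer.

Op 1: append 3 -> log_len=3
Op 2: F1 acks idx 1 -> match: F0=0 F1=1; commitIndex=1
Op 3: F0 acks idx 3 -> match: F0=3 F1=1; commitIndex=3
Op 4: F0 acks idx 3 -> match: F0=3 F1=1; commitIndex=3
Op 5: F0 acks idx 2 -> match: F0=3 F1=1; commitIndex=3
Op 6: F1 acks idx 1 -> match: F0=3 F1=1; commitIndex=3
Op 7: F0 acks idx 3 -> match: F0=3 F1=1; commitIndex=3
Op 8: F0 acks idx 3 -> match: F0=3 F1=1; commitIndex=3

Answer: 3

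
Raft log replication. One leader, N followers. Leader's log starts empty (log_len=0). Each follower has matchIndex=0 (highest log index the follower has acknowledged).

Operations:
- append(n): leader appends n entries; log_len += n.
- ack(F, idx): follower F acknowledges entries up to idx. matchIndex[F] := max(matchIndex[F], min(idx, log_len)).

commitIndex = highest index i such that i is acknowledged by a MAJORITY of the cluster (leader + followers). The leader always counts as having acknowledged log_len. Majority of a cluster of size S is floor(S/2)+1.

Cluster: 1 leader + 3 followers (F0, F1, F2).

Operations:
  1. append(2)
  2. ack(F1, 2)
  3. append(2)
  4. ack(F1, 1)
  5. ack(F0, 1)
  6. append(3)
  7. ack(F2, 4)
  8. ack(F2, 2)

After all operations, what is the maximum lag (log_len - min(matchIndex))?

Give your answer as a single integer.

Answer: 6

Derivation:
Op 1: append 2 -> log_len=2
Op 2: F1 acks idx 2 -> match: F0=0 F1=2 F2=0; commitIndex=0
Op 3: append 2 -> log_len=4
Op 4: F1 acks idx 1 -> match: F0=0 F1=2 F2=0; commitIndex=0
Op 5: F0 acks idx 1 -> match: F0=1 F1=2 F2=0; commitIndex=1
Op 6: append 3 -> log_len=7
Op 7: F2 acks idx 4 -> match: F0=1 F1=2 F2=4; commitIndex=2
Op 8: F2 acks idx 2 -> match: F0=1 F1=2 F2=4; commitIndex=2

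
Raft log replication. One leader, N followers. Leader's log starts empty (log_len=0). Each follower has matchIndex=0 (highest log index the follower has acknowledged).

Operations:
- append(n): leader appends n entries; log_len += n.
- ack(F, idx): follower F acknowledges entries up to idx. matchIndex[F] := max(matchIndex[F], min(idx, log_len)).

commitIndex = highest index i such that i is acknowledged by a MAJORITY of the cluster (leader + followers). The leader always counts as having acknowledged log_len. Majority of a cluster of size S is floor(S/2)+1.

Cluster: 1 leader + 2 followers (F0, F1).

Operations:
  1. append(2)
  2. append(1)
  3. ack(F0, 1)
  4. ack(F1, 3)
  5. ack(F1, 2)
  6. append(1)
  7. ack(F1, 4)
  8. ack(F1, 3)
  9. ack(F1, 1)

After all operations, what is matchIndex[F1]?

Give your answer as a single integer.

Op 1: append 2 -> log_len=2
Op 2: append 1 -> log_len=3
Op 3: F0 acks idx 1 -> match: F0=1 F1=0; commitIndex=1
Op 4: F1 acks idx 3 -> match: F0=1 F1=3; commitIndex=3
Op 5: F1 acks idx 2 -> match: F0=1 F1=3; commitIndex=3
Op 6: append 1 -> log_len=4
Op 7: F1 acks idx 4 -> match: F0=1 F1=4; commitIndex=4
Op 8: F1 acks idx 3 -> match: F0=1 F1=4; commitIndex=4
Op 9: F1 acks idx 1 -> match: F0=1 F1=4; commitIndex=4

Answer: 4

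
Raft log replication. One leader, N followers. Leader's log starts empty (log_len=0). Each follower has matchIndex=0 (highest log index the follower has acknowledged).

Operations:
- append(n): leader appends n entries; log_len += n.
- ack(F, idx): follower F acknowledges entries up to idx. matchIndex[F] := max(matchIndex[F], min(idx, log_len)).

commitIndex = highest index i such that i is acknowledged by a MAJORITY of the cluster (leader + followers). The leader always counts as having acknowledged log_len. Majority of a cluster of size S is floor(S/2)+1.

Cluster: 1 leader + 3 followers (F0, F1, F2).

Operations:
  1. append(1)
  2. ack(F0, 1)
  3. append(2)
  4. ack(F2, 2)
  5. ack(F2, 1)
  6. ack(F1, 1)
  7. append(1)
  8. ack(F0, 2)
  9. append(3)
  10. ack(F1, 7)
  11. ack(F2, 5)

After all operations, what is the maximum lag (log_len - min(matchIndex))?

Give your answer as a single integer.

Op 1: append 1 -> log_len=1
Op 2: F0 acks idx 1 -> match: F0=1 F1=0 F2=0; commitIndex=0
Op 3: append 2 -> log_len=3
Op 4: F2 acks idx 2 -> match: F0=1 F1=0 F2=2; commitIndex=1
Op 5: F2 acks idx 1 -> match: F0=1 F1=0 F2=2; commitIndex=1
Op 6: F1 acks idx 1 -> match: F0=1 F1=1 F2=2; commitIndex=1
Op 7: append 1 -> log_len=4
Op 8: F0 acks idx 2 -> match: F0=2 F1=1 F2=2; commitIndex=2
Op 9: append 3 -> log_len=7
Op 10: F1 acks idx 7 -> match: F0=2 F1=7 F2=2; commitIndex=2
Op 11: F2 acks idx 5 -> match: F0=2 F1=7 F2=5; commitIndex=5

Answer: 5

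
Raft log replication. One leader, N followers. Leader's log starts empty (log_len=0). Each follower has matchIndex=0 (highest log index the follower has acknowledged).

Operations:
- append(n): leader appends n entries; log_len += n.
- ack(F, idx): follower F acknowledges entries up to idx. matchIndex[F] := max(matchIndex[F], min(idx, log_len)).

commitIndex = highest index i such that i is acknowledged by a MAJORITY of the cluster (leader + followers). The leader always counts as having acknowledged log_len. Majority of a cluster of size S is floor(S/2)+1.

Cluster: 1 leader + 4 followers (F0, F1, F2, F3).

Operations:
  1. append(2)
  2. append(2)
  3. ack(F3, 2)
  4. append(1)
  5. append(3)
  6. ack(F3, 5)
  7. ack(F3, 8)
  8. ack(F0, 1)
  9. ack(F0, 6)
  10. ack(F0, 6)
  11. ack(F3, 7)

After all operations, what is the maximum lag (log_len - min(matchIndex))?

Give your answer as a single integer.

Op 1: append 2 -> log_len=2
Op 2: append 2 -> log_len=4
Op 3: F3 acks idx 2 -> match: F0=0 F1=0 F2=0 F3=2; commitIndex=0
Op 4: append 1 -> log_len=5
Op 5: append 3 -> log_len=8
Op 6: F3 acks idx 5 -> match: F0=0 F1=0 F2=0 F3=5; commitIndex=0
Op 7: F3 acks idx 8 -> match: F0=0 F1=0 F2=0 F3=8; commitIndex=0
Op 8: F0 acks idx 1 -> match: F0=1 F1=0 F2=0 F3=8; commitIndex=1
Op 9: F0 acks idx 6 -> match: F0=6 F1=0 F2=0 F3=8; commitIndex=6
Op 10: F0 acks idx 6 -> match: F0=6 F1=0 F2=0 F3=8; commitIndex=6
Op 11: F3 acks idx 7 -> match: F0=6 F1=0 F2=0 F3=8; commitIndex=6

Answer: 8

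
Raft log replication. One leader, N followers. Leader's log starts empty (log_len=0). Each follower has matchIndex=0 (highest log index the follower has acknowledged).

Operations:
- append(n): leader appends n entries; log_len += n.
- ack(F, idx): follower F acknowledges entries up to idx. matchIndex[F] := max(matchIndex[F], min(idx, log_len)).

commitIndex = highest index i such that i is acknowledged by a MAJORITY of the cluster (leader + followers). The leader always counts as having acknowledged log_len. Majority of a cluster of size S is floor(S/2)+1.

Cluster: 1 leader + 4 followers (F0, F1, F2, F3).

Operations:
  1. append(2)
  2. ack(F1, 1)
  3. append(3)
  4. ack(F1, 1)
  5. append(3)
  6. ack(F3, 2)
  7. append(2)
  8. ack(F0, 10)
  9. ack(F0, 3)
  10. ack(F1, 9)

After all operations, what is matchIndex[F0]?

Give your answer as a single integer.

Answer: 10

Derivation:
Op 1: append 2 -> log_len=2
Op 2: F1 acks idx 1 -> match: F0=0 F1=1 F2=0 F3=0; commitIndex=0
Op 3: append 3 -> log_len=5
Op 4: F1 acks idx 1 -> match: F0=0 F1=1 F2=0 F3=0; commitIndex=0
Op 5: append 3 -> log_len=8
Op 6: F3 acks idx 2 -> match: F0=0 F1=1 F2=0 F3=2; commitIndex=1
Op 7: append 2 -> log_len=10
Op 8: F0 acks idx 10 -> match: F0=10 F1=1 F2=0 F3=2; commitIndex=2
Op 9: F0 acks idx 3 -> match: F0=10 F1=1 F2=0 F3=2; commitIndex=2
Op 10: F1 acks idx 9 -> match: F0=10 F1=9 F2=0 F3=2; commitIndex=9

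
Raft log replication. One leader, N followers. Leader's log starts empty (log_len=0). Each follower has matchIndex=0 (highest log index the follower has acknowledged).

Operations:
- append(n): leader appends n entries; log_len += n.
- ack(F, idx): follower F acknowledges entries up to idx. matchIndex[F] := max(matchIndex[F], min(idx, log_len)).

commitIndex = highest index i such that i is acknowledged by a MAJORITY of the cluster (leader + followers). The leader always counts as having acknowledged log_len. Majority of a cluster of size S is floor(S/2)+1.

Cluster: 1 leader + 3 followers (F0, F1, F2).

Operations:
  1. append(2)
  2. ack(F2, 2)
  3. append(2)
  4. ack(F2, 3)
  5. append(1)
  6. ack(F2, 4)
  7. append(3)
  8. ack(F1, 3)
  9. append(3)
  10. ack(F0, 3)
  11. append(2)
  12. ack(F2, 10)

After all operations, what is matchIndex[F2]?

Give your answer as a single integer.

Answer: 10

Derivation:
Op 1: append 2 -> log_len=2
Op 2: F2 acks idx 2 -> match: F0=0 F1=0 F2=2; commitIndex=0
Op 3: append 2 -> log_len=4
Op 4: F2 acks idx 3 -> match: F0=0 F1=0 F2=3; commitIndex=0
Op 5: append 1 -> log_len=5
Op 6: F2 acks idx 4 -> match: F0=0 F1=0 F2=4; commitIndex=0
Op 7: append 3 -> log_len=8
Op 8: F1 acks idx 3 -> match: F0=0 F1=3 F2=4; commitIndex=3
Op 9: append 3 -> log_len=11
Op 10: F0 acks idx 3 -> match: F0=3 F1=3 F2=4; commitIndex=3
Op 11: append 2 -> log_len=13
Op 12: F2 acks idx 10 -> match: F0=3 F1=3 F2=10; commitIndex=3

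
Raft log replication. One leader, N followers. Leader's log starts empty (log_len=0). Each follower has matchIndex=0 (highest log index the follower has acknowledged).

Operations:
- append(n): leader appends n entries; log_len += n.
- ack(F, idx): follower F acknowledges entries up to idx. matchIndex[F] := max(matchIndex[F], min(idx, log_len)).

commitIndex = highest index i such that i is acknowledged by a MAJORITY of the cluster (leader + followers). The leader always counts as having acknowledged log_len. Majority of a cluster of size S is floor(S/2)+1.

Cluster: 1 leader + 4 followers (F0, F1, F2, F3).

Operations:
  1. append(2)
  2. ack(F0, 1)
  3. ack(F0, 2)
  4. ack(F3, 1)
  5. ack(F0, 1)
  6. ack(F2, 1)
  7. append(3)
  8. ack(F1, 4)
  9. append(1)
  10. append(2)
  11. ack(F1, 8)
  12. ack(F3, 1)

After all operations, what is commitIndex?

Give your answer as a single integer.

Op 1: append 2 -> log_len=2
Op 2: F0 acks idx 1 -> match: F0=1 F1=0 F2=0 F3=0; commitIndex=0
Op 3: F0 acks idx 2 -> match: F0=2 F1=0 F2=0 F3=0; commitIndex=0
Op 4: F3 acks idx 1 -> match: F0=2 F1=0 F2=0 F3=1; commitIndex=1
Op 5: F0 acks idx 1 -> match: F0=2 F1=0 F2=0 F3=1; commitIndex=1
Op 6: F2 acks idx 1 -> match: F0=2 F1=0 F2=1 F3=1; commitIndex=1
Op 7: append 3 -> log_len=5
Op 8: F1 acks idx 4 -> match: F0=2 F1=4 F2=1 F3=1; commitIndex=2
Op 9: append 1 -> log_len=6
Op 10: append 2 -> log_len=8
Op 11: F1 acks idx 8 -> match: F0=2 F1=8 F2=1 F3=1; commitIndex=2
Op 12: F3 acks idx 1 -> match: F0=2 F1=8 F2=1 F3=1; commitIndex=2

Answer: 2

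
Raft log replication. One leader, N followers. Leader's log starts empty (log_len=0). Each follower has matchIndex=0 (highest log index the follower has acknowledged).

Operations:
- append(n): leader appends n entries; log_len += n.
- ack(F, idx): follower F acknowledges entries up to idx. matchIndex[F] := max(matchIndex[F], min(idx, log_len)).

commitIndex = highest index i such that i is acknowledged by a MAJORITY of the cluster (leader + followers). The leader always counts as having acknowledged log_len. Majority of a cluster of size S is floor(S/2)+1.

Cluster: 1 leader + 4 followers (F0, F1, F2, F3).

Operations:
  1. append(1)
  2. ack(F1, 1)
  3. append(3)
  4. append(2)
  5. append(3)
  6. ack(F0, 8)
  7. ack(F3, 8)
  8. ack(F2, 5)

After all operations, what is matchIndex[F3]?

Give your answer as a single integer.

Op 1: append 1 -> log_len=1
Op 2: F1 acks idx 1 -> match: F0=0 F1=1 F2=0 F3=0; commitIndex=0
Op 3: append 3 -> log_len=4
Op 4: append 2 -> log_len=6
Op 5: append 3 -> log_len=9
Op 6: F0 acks idx 8 -> match: F0=8 F1=1 F2=0 F3=0; commitIndex=1
Op 7: F3 acks idx 8 -> match: F0=8 F1=1 F2=0 F3=8; commitIndex=8
Op 8: F2 acks idx 5 -> match: F0=8 F1=1 F2=5 F3=8; commitIndex=8

Answer: 8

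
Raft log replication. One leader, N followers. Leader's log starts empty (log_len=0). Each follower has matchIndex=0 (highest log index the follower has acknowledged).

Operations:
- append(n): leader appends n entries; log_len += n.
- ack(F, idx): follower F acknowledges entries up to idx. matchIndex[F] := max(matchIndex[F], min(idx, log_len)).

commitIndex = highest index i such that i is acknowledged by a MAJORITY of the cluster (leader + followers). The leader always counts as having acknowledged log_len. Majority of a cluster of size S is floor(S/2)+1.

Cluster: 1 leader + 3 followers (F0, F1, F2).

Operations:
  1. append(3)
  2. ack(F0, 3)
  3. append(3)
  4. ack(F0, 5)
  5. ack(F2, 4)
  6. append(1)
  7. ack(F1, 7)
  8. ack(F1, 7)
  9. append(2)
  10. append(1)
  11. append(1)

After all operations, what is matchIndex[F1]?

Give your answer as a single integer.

Answer: 7

Derivation:
Op 1: append 3 -> log_len=3
Op 2: F0 acks idx 3 -> match: F0=3 F1=0 F2=0; commitIndex=0
Op 3: append 3 -> log_len=6
Op 4: F0 acks idx 5 -> match: F0=5 F1=0 F2=0; commitIndex=0
Op 5: F2 acks idx 4 -> match: F0=5 F1=0 F2=4; commitIndex=4
Op 6: append 1 -> log_len=7
Op 7: F1 acks idx 7 -> match: F0=5 F1=7 F2=4; commitIndex=5
Op 8: F1 acks idx 7 -> match: F0=5 F1=7 F2=4; commitIndex=5
Op 9: append 2 -> log_len=9
Op 10: append 1 -> log_len=10
Op 11: append 1 -> log_len=11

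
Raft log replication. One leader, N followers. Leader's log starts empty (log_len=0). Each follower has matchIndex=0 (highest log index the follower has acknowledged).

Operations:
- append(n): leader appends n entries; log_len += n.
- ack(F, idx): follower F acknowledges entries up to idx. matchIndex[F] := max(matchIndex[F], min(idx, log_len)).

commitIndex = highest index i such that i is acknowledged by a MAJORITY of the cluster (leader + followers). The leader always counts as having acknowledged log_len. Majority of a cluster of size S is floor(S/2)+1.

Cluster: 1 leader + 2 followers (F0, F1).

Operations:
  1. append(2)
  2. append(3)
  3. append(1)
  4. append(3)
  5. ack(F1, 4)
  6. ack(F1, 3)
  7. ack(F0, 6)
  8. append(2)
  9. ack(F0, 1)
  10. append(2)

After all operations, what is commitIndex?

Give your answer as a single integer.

Answer: 6

Derivation:
Op 1: append 2 -> log_len=2
Op 2: append 3 -> log_len=5
Op 3: append 1 -> log_len=6
Op 4: append 3 -> log_len=9
Op 5: F1 acks idx 4 -> match: F0=0 F1=4; commitIndex=4
Op 6: F1 acks idx 3 -> match: F0=0 F1=4; commitIndex=4
Op 7: F0 acks idx 6 -> match: F0=6 F1=4; commitIndex=6
Op 8: append 2 -> log_len=11
Op 9: F0 acks idx 1 -> match: F0=6 F1=4; commitIndex=6
Op 10: append 2 -> log_len=13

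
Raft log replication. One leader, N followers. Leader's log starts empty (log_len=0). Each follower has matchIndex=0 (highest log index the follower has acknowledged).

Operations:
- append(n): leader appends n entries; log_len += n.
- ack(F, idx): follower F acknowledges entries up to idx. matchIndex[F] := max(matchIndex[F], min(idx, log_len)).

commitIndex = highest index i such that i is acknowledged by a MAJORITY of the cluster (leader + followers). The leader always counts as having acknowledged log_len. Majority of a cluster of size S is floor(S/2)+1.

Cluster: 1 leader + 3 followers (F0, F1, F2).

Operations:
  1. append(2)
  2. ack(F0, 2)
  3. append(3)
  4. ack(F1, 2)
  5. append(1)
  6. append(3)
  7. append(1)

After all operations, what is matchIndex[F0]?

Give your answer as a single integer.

Answer: 2

Derivation:
Op 1: append 2 -> log_len=2
Op 2: F0 acks idx 2 -> match: F0=2 F1=0 F2=0; commitIndex=0
Op 3: append 3 -> log_len=5
Op 4: F1 acks idx 2 -> match: F0=2 F1=2 F2=0; commitIndex=2
Op 5: append 1 -> log_len=6
Op 6: append 3 -> log_len=9
Op 7: append 1 -> log_len=10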